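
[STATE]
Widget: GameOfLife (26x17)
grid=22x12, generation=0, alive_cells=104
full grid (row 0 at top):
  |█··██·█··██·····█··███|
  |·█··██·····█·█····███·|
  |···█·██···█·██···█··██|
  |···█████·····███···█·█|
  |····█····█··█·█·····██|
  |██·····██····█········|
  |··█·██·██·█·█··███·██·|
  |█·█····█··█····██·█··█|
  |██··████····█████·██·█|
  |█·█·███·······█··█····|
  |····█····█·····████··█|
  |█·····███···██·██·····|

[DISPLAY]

Gen: 0                    
█··██·█··██·····█··███    
·█··██·····█·█····███·    
···█·██···█·██···█··██    
···█████·····███···█·█    
····█····█··█·█·····██    
██·····██····█········    
··█·██·██·█·█··███·██·    
█·█····█··█····██·█··█    
██··████····█████·██·█    
█·█·███·······█··█····    
····█····█·····████··█    
█·····███···██·██·····    
                          
                          
                          
                          


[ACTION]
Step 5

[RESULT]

Gen: 5                    
···█······█·█·········    
··█·█····██·█······█··    
··██·····██·······██··    
···········█··········    
······█··········█····    
·····█·█········█·█·██    
·····█······███·····██    
·█···█·██·█··████·█·██    
█·██···█·█··███···█··█    
·█·█·····██········███    
·········█··········█·    
······················    
                          
                          
                          
                          


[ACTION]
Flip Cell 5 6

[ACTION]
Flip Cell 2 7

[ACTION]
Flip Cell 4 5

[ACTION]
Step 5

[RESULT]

Gen: 10                   
···█··················    
··█·█····██···········    
··██····█··█····█··██·    
········█·······█··██·    
·················██··█    
··███·················    
···········█··········    
·█··█····██···········    
··█······█·█··········    
··███·····██······██··    
···██····███······███·    
······················    
                          
                          
                          
                          


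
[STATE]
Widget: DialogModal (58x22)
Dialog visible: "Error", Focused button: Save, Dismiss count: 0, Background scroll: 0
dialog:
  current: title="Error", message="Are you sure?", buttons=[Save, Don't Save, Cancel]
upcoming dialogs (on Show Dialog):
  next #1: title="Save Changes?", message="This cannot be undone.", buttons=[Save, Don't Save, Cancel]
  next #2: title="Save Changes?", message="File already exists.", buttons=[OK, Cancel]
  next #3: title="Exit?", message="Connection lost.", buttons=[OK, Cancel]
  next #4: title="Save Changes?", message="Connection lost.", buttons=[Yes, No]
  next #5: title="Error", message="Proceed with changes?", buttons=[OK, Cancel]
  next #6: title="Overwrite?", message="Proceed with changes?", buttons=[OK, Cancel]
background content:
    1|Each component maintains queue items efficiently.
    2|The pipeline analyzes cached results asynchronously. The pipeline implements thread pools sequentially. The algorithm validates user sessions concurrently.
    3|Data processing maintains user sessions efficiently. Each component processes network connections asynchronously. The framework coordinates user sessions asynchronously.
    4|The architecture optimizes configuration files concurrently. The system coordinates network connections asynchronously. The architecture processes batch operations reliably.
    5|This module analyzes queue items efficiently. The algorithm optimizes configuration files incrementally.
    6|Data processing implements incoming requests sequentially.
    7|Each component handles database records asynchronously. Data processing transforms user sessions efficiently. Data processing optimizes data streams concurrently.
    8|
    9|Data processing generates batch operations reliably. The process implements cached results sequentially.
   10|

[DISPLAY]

Each component maintains queue items efficiently.         
The pipeline analyzes cached results asynchronously. The p
Data processing maintains user sessions efficiently. Each 
The architecture optimizes configuration files concurrentl
This module analyzes queue items efficiently. The algorith
Data processing implements incoming requests sequentially.
Each component handles database records asynchronously. Da
                                                          
Data processi┌──────────────────────────────┐liably. The p
             │            Error             │             
             │        Are you sure?         │             
             │ [Save]  Don't Save   Cancel  │             
             └──────────────────────────────┘             
                                                          
                                                          
                                                          
                                                          
                                                          
                                                          
                                                          
                                                          
                                                          


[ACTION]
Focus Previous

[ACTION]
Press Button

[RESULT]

Each component maintains queue items efficiently.         
The pipeline analyzes cached results asynchronously. The p
Data processing maintains user sessions efficiently. Each 
The architecture optimizes configuration files concurrentl
This module analyzes queue items efficiently. The algorith
Data processing implements incoming requests sequentially.
Each component handles database records asynchronously. Da
                                                          
Data processing generates batch operations reliably. The p
                                                          
                                                          
                                                          
                                                          
                                                          
                                                          
                                                          
                                                          
                                                          
                                                          
                                                          
                                                          
                                                          


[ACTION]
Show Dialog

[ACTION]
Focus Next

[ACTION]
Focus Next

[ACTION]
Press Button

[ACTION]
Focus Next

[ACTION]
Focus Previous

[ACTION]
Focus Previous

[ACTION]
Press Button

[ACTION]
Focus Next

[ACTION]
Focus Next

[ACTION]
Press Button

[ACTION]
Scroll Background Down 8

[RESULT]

Data processing generates batch operations reliably. The p
                                                          
                                                          
                                                          
                                                          
                                                          
                                                          
                                                          
                                                          
                                                          
                                                          
                                                          
                                                          
                                                          
                                                          
                                                          
                                                          
                                                          
                                                          
                                                          
                                                          
                                                          


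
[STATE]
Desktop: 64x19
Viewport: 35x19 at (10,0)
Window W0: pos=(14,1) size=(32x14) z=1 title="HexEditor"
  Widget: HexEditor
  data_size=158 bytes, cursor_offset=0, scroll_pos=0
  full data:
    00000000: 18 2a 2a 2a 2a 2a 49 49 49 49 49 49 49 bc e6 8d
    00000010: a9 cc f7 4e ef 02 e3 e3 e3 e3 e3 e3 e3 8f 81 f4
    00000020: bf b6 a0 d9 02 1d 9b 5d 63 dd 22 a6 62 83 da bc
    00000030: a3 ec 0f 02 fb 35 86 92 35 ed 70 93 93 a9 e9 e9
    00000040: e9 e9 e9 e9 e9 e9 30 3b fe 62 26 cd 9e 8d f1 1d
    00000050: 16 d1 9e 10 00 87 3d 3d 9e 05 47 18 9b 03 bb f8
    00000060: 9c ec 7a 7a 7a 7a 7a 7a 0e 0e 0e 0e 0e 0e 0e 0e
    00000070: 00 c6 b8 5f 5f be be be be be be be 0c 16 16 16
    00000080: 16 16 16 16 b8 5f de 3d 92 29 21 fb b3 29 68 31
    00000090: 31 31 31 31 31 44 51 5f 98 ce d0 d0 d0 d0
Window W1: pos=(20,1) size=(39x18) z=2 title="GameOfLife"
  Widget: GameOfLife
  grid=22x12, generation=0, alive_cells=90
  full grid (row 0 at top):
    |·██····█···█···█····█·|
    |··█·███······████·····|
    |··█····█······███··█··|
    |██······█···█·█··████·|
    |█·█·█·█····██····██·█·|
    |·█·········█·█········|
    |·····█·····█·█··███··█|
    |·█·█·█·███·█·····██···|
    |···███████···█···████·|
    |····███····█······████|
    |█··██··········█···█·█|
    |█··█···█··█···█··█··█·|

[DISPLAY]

                                   
    ┏━━━━━┏━━━━━━━━━━━━━━━━━━━━━━━━
    ┃ HexE┃ GameOfLife             
    ┠─────┠────────────────────────
    ┃00000┃Gen: 0                  
    ┃00000┃·██····█···█···█····█·  
    ┃00000┃··█·███······████·····  
    ┃00000┃··█····█······███··█··  
    ┃00000┃██······█···█·█··████·  
    ┃00000┃█·█·█·█····██····██·█·  
    ┃00000┃·█·········█·█········  
    ┃00000┃·····█·····█·█··███··█  
    ┃00000┃·█·█·█·███·█·····██···  
    ┃00000┃···███████···█···████·  
    ┗━━━━━┃····███····█······████  
          ┃█··██··········█···█·█  
          ┃█··█···█··█···█··█··█·  
          ┃                        
          ┗━━━━━━━━━━━━━━━━━━━━━━━━


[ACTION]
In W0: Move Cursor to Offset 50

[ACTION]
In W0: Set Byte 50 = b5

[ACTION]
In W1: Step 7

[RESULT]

                                   
    ┏━━━━━┏━━━━━━━━━━━━━━━━━━━━━━━━
    ┃ HexE┃ GameOfLife             
    ┠─────┠────────────────────────
    ┃00000┃Gen: 7                  
    ┃00000┃··█···█···············  
    ┃00000┃··█···█····███······██  
    ┃00000┃············██·······█  
    ┃00000┃······················  
    ┃00000┃·····█················  
    ┃00000┃····█·█···········███·  
    ┃00000┃██··█··█··██·····█··█·  
    ┃00000┃██····█···██·····█···█  
    ┃00000┃·················███·█  
    ┗━━━━━┃···················██·  
          ┃······················  
          ┃······················  
          ┃                        
          ┗━━━━━━━━━━━━━━━━━━━━━━━━


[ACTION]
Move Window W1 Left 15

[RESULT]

                                   
━━━━━━━━━━━━━━━━━━━━━━━━━━━━━━━━━┓━
eOfLife                          ┃ 
─────────────────────────────────┨─
 7                               ┃9
··█···············               ┃3
··█····███······██               ┃b
········██·······█               ┃6
··················               ┃0
·█················               ┃d
█·█···········███·               ┃a
█··█··██·····█··█·               ┃e
··█···██·····█···█               ┃e
·············███·█               ┃1
···············██·               ┃━
··················               ┃ 
··················               ┃ 
                                 ┃ 
━━━━━━━━━━━━━━━━━━━━━━━━━━━━━━━━━┛ 


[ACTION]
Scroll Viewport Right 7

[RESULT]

                                   
━━━━━━━━━━━━━━━━━━━━━━━━━━┓━┓      
                          ┃ ┃      
──────────────────────────┨─┨      
                          ┃9┃      
···········               ┃3┃      
███······██               ┃b┃      
·██·······█               ┃6┃      
···········               ┃0┃      
···········               ┃d┃      
·······███·               ┃a┃      
█·····█··█·               ┃e┃      
█·····█···█               ┃e┃      
······███·█               ┃1┃      
········██·               ┃━┛      
···········               ┃        
···········               ┃        
                          ┃        
━━━━━━━━━━━━━━━━━━━━━━━━━━┛        


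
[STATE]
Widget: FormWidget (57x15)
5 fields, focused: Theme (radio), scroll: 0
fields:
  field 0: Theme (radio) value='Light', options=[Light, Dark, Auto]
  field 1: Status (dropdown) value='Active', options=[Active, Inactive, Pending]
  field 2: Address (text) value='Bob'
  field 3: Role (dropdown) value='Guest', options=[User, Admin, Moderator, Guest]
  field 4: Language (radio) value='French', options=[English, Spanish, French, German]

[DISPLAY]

> Theme:      (●) Light  ( ) Dark  ( ) Auto              
  Status:     [Active                                  ▼]
  Address:    [Bob                                      ]
  Role:       [Guest                                   ▼]
  Language:   ( ) English  ( ) Spanish  (●) French  ( ) G
                                                         
                                                         
                                                         
                                                         
                                                         
                                                         
                                                         
                                                         
                                                         
                                                         


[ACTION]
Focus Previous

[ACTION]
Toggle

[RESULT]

  Theme:      (●) Light  ( ) Dark  ( ) Auto              
  Status:     [Active                                  ▼]
  Address:    [Bob                                      ]
  Role:       [Guest                                   ▼]
> Language:   ( ) English  ( ) Spanish  (●) French  ( ) G
                                                         
                                                         
                                                         
                                                         
                                                         
                                                         
                                                         
                                                         
                                                         
                                                         


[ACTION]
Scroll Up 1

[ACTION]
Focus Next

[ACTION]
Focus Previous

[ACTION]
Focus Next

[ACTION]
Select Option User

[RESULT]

> Theme:      (●) Light  ( ) Dark  ( ) Auto              
  Status:     [Active                                  ▼]
  Address:    [Bob                                      ]
  Role:       [Guest                                   ▼]
  Language:   ( ) English  ( ) Spanish  (●) French  ( ) G
                                                         
                                                         
                                                         
                                                         
                                                         
                                                         
                                                         
                                                         
                                                         
                                                         


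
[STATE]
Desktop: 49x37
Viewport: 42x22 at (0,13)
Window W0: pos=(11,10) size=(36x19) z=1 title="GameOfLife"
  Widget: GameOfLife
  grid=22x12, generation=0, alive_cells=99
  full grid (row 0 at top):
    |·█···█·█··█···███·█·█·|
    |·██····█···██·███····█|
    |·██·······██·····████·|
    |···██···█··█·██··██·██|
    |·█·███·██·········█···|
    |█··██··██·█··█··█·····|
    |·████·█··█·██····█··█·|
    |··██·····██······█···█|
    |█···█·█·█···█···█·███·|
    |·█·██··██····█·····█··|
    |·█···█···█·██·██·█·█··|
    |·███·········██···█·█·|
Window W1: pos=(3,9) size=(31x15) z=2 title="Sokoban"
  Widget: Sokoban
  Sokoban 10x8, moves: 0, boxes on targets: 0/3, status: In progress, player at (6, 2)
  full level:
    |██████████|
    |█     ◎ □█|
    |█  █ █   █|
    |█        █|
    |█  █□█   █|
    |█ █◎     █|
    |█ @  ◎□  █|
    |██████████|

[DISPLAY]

   ┃█     ◎ □█                   ┃        
   ┃█  █ █   █                   ┃        
   ┃█        █                   ┃        
   ┃█  █□█   █                   ┃        
   ┃█ █◎     █                   ┃        
   ┃█ @  ◎□  █                   ┃        
   ┃██████████                   ┃        
   ┃Moves: 0  0/3                ┃        
   ┃                             ┃        
   ┃                             ┃        
   ┗━━━━━━━━━━━━━━━━━━━━━━━━━━━━━┛        
           ┃·█···█···█·██·██·█·█··        
           ┃·███·········██···█·█·        
           ┃                              
           ┃                              
           ┗━━━━━━━━━━━━━━━━━━━━━━━━━━━━━━
                                          
                                          
                                          
                                          
                                          
                                          


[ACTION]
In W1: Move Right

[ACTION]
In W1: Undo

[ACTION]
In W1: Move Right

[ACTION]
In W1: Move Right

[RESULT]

   ┃█     ◎ □█                   ┃        
   ┃█  █ █   █                   ┃        
   ┃█        █                   ┃        
   ┃█  █□█   █                   ┃        
   ┃█ █◎     █                   ┃        
   ┃█   @◎□  █                   ┃        
   ┃██████████                   ┃        
   ┃Moves: 2  0/3                ┃        
   ┃                             ┃        
   ┃                             ┃        
   ┗━━━━━━━━━━━━━━━━━━━━━━━━━━━━━┛        
           ┃·█···█···█·██·██·█·█··        
           ┃·███·········██···█·█·        
           ┃                              
           ┃                              
           ┗━━━━━━━━━━━━━━━━━━━━━━━━━━━━━━
                                          
                                          
                                          
                                          
                                          
                                          


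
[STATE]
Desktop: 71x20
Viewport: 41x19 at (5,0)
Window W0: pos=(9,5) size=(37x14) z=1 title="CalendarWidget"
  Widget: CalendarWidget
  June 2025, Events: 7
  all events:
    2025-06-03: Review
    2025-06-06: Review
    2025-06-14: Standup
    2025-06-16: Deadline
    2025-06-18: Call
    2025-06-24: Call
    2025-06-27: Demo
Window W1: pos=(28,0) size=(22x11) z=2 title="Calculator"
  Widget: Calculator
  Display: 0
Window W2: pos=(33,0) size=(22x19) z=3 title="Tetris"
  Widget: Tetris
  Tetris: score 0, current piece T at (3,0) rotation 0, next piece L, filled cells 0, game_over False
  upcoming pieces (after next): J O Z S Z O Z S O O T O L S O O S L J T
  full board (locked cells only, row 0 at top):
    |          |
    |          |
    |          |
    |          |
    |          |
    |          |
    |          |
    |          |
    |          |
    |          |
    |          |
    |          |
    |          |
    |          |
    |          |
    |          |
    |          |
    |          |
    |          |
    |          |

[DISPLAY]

                       ┏━━━━┏━━━━━━━━━━━━
                       ┃ Cal┃ Tetris     
                       ┠────┠────────────
                       ┃    ┃          │N
                       ┃┌───┃          │ 
    ┏━━━━━━━━━━━━━━━━━━┃│ 7 ┃          │▒
    ┃ CalendarWidget   ┃├───┃          │ 
    ┠──────────────────┃│ 4 ┃          │ 
    ┃             June ┃├───┃          │ 
    ┃Mo Tu We Th Fr Sa ┃│ 1 ┃          │S
    ┃                  ┗━━━━┃          │0
    ┃ 2  3*  4  5  6*  7  8 ┃          │ 
    ┃ 9 10 11 12 13 14* 15  ┃          │ 
    ┃16* 17 18* 19 20 21 22 ┃          │ 
    ┃23 24* 25 26 27* 28 29 ┃          │ 
    ┃30                     ┃          │ 
    ┃                       ┃          │ 
    ┃                       ┃          │ 
    ┗━━━━━━━━━━━━━━━━━━━━━━━┗━━━━━━━━━━━━


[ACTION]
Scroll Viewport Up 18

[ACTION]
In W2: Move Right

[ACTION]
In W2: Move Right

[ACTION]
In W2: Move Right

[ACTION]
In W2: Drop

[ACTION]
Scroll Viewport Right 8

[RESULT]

               ┏━━━━┏━━━━━━━━━━━━━━━━━━━━
               ┃ Cal┃ Tetris             
               ┠────┠────────────────────
               ┃    ┃          │Next:    
               ┃┌───┃          │  ▒      
━━━━━━━━━━━━━━━┃│ 7 ┃          │▒▒▒      
lendarWidget   ┃├───┃          │         
───────────────┃│ 4 ┃          │         
          June ┃├───┃          │         
Tu We Th Fr Sa ┃│ 1 ┃          │Score:   
               ┗━━━━┃          │0        
 3*  4  5  6*  7  8 ┃          │         
10 11 12 13 14* 15  ┃          │         
 17 18* 19 20 21 22 ┃          │         
24* 25 26 27* 28 29 ┃          │         
                    ┃          │         
                    ┃          │         
                    ┃          │         
━━━━━━━━━━━━━━━━━━━━┗━━━━━━━━━━━━━━━━━━━━


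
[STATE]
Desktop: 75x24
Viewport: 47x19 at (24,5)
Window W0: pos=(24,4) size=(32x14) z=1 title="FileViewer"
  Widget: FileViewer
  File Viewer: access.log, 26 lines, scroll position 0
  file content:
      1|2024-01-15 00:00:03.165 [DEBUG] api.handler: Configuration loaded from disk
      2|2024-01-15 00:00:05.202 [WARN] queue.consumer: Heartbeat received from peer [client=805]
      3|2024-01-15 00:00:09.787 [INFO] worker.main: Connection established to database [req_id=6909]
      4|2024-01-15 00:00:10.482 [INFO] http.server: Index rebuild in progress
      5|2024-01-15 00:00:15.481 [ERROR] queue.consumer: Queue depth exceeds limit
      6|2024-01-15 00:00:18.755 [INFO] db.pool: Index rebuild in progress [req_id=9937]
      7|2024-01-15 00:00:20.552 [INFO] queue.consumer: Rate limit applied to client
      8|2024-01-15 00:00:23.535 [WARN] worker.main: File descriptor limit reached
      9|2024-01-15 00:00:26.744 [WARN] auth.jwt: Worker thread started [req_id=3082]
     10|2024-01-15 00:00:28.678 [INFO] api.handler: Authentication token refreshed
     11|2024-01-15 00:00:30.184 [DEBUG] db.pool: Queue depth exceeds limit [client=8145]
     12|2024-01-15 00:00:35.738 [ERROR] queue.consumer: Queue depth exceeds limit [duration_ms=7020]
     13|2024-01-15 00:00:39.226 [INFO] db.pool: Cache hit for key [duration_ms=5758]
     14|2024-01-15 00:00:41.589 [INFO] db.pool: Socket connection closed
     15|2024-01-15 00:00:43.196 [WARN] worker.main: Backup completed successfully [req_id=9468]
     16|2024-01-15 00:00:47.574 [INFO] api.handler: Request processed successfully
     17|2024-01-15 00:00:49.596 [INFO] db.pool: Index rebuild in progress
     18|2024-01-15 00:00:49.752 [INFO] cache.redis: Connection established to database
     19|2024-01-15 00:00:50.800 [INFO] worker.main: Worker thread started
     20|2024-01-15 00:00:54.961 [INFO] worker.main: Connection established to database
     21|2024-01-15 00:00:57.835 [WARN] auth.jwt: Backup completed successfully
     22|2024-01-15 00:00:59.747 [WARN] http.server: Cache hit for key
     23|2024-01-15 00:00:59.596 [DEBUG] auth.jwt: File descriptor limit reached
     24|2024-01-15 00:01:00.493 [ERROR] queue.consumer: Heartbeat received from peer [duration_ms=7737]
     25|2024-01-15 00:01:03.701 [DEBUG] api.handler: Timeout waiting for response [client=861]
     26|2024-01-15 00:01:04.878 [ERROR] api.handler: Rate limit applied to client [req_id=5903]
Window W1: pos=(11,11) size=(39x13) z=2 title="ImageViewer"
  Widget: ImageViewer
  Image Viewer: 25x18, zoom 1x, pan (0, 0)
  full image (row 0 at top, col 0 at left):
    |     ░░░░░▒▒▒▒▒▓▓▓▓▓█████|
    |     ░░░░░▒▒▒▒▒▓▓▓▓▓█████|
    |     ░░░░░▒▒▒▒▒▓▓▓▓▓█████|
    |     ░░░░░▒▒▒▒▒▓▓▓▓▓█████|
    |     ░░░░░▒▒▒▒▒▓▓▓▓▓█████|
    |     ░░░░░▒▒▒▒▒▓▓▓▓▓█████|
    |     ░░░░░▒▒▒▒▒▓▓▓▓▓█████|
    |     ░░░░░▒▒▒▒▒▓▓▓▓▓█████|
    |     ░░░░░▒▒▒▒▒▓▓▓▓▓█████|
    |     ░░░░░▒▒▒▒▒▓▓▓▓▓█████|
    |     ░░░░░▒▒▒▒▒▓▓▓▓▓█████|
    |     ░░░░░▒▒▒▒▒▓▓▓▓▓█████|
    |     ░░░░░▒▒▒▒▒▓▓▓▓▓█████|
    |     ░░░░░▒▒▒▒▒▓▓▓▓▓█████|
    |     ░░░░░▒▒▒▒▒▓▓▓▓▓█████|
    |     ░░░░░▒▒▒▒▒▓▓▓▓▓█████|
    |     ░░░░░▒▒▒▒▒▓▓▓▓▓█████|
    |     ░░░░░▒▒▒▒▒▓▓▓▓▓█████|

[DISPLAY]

┃ FileViewer                   ┃               
┠──────────────────────────────┨               
┃2024-01-15 00:00:03.165 [DEBU▲┃               
┃2024-01-15 00:00:05.202 [WARN█┃               
┃2024-01-15 00:00:09.787 [INFO░┃               
┃2024-01-15 00:00:10.482 [INFO░┃               
━━━━━━━━━━━━━━━━━━━━━━━━━┓ERRO░┃               
                         ┃INFO░┃               
─────────────────────────┨INFO░┃               
▒▒▒▓▓▓▓▓█████            ┃WARN░┃               
▒▒▒▓▓▓▓▓█████            ┃WARN░┃               
▒▒▒▓▓▓▓▓█████            ┃INFO▼┃               
▒▒▒▓▓▓▓▓█████            ┃━━━━━┛               
▒▒▒▓▓▓▓▓█████            ┃                     
▒▒▒▓▓▓▓▓█████            ┃                     
▒▒▒▓▓▓▓▓█████            ┃                     
▒▒▒▓▓▓▓▓█████            ┃                     
▒▒▒▓▓▓▓▓█████            ┃                     
━━━━━━━━━━━━━━━━━━━━━━━━━┛                     


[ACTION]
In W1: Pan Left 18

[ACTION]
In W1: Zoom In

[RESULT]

┃ FileViewer                   ┃               
┠──────────────────────────────┨               
┃2024-01-15 00:00:03.165 [DEBU▲┃               
┃2024-01-15 00:00:05.202 [WARN█┃               
┃2024-01-15 00:00:09.787 [INFO░┃               
┃2024-01-15 00:00:10.482 [INFO░┃               
━━━━━━━━━━━━━━━━━━━━━━━━━┓ERRO░┃               
                         ┃INFO░┃               
─────────────────────────┨INFO░┃               
░░░░░░░░▒▒▒▒▒▒▒▒▒▒▓▓▓▓▓▓▓┃WARN░┃               
░░░░░░░░▒▒▒▒▒▒▒▒▒▒▓▓▓▓▓▓▓┃WARN░┃               
░░░░░░░░▒▒▒▒▒▒▒▒▒▒▓▓▓▓▓▓▓┃INFO▼┃               
░░░░░░░░▒▒▒▒▒▒▒▒▒▒▓▓▓▓▓▓▓┃━━━━━┛               
░░░░░░░░▒▒▒▒▒▒▒▒▒▒▓▓▓▓▓▓▓┃                     
░░░░░░░░▒▒▒▒▒▒▒▒▒▒▓▓▓▓▓▓▓┃                     
░░░░░░░░▒▒▒▒▒▒▒▒▒▒▓▓▓▓▓▓▓┃                     
░░░░░░░░▒▒▒▒▒▒▒▒▒▒▓▓▓▓▓▓▓┃                     
░░░░░░░░▒▒▒▒▒▒▒▒▒▒▓▓▓▓▓▓▓┃                     
━━━━━━━━━━━━━━━━━━━━━━━━━┛                     


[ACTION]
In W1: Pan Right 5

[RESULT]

┃ FileViewer                   ┃               
┠──────────────────────────────┨               
┃2024-01-15 00:00:03.165 [DEBU▲┃               
┃2024-01-15 00:00:05.202 [WARN█┃               
┃2024-01-15 00:00:09.787 [INFO░┃               
┃2024-01-15 00:00:10.482 [INFO░┃               
━━━━━━━━━━━━━━━━━━━━━━━━━┓ERRO░┃               
                         ┃INFO░┃               
─────────────────────────┨INFO░┃               
░░░▒▒▒▒▒▒▒▒▒▒▓▓▓▓▓▓▓▓▓▓██┃WARN░┃               
░░░▒▒▒▒▒▒▒▒▒▒▓▓▓▓▓▓▓▓▓▓██┃WARN░┃               
░░░▒▒▒▒▒▒▒▒▒▒▓▓▓▓▓▓▓▓▓▓██┃INFO▼┃               
░░░▒▒▒▒▒▒▒▒▒▒▓▓▓▓▓▓▓▓▓▓██┃━━━━━┛               
░░░▒▒▒▒▒▒▒▒▒▒▓▓▓▓▓▓▓▓▓▓██┃                     
░░░▒▒▒▒▒▒▒▒▒▒▓▓▓▓▓▓▓▓▓▓██┃                     
░░░▒▒▒▒▒▒▒▒▒▒▓▓▓▓▓▓▓▓▓▓██┃                     
░░░▒▒▒▒▒▒▒▒▒▒▓▓▓▓▓▓▓▓▓▓██┃                     
░░░▒▒▒▒▒▒▒▒▒▒▓▓▓▓▓▓▓▓▓▓██┃                     
━━━━━━━━━━━━━━━━━━━━━━━━━┛                     


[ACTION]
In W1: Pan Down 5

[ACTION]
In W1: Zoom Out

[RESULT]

┃ FileViewer                   ┃               
┠──────────────────────────────┨               
┃2024-01-15 00:00:03.165 [DEBU▲┃               
┃2024-01-15 00:00:05.202 [WARN█┃               
┃2024-01-15 00:00:09.787 [INFO░┃               
┃2024-01-15 00:00:10.482 [INFO░┃               
━━━━━━━━━━━━━━━━━━━━━━━━━┓ERRO░┃               
                         ┃INFO░┃               
─────────────────────────┨INFO░┃               
▓▓▓█████                 ┃WARN░┃               
▓▓▓█████                 ┃WARN░┃               
▓▓▓█████                 ┃INFO▼┃               
▓▓▓█████                 ┃━━━━━┛               
▓▓▓█████                 ┃                     
▓▓▓█████                 ┃                     
▓▓▓█████                 ┃                     
▓▓▓█████                 ┃                     
▓▓▓█████                 ┃                     
━━━━━━━━━━━━━━━━━━━━━━━━━┛                     


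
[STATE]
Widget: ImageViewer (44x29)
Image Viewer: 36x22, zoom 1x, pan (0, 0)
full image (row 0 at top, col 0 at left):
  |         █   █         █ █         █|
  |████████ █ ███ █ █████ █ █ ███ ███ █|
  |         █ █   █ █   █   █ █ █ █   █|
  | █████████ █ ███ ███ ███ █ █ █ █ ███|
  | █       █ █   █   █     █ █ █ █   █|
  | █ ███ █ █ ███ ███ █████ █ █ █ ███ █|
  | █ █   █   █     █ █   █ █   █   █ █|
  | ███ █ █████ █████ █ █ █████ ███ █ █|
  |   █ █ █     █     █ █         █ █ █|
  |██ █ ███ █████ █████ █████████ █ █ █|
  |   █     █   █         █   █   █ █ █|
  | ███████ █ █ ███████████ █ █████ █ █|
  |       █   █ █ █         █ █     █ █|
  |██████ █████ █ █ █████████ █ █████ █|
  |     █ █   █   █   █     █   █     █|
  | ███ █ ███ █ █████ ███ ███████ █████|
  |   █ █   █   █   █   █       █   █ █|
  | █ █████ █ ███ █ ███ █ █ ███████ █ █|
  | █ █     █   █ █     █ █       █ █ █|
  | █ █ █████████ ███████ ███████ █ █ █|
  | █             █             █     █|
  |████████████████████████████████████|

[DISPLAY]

         █   █         █ █         █        
████████ █ ███ █ █████ █ █ ███ ███ █        
         █ █   █ █   █   █ █ █ █   █        
 █████████ █ ███ ███ ███ █ █ █ █ ███        
 █       █ █   █   █     █ █ █ █   █        
 █ ███ █ █ ███ ███ █████ █ █ █ ███ █        
 █ █   █   █     █ █   █ █   █   █ █        
 ███ █ █████ █████ █ █ █████ ███ █ █        
   █ █ █     █     █ █         █ █ █        
██ █ ███ █████ █████ █████████ █ █ █        
   █     █   █         █   █   █ █ █        
 ███████ █ █ ███████████ █ █████ █ █        
       █   █ █ █         █ █     █ █        
██████ █████ █ █ █████████ █ █████ █        
     █ █   █   █   █     █   █     █        
 ███ █ ███ █ █████ ███ ███████ █████        
   █ █   █   █   █   █       █   █ █        
 █ █████ █ ███ █ ███ █ █ ███████ █ █        
 █ █     █   █ █     █ █       █ █ █        
 █ █ █████████ ███████ ███████ █ █ █        
 █             █             █     █        
████████████████████████████████████        
                                            
                                            
                                            
                                            
                                            
                                            
                                            


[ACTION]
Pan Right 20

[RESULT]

   █ █         █                            
██ █ █ ███ ███ █                            
 █   █ █ █ █   █                            
 ███ █ █ █ █ ███                            
     █ █ █ █   █                            
████ █ █ █ ███ █                            
   █ █   █   █ █                            
 █ █████ ███ █ █                            
 █         █ █ █                            
 █████████ █ █ █                            
   █   █   █ █ █                            
████ █ █████ █ █                            
     █ █     █ █                            
██████ █ █████ █                            
     █   █     █                            
██ ███████ █████                            
 █       █   █ █                            
 █ █ ███████ █ █                            
 █ █       █ █ █                            
██ ███████ █ █ █                            
         █     █                            
████████████████                            
                                            
                                            
                                            
                                            
                                            
                                            
                                            


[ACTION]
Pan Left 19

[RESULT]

        █   █         █ █         █         
███████ █ ███ █ █████ █ █ ███ ███ █         
        █ █   █ █   █   █ █ █ █   █         
█████████ █ ███ ███ ███ █ █ █ █ ███         
█       █ █   █   █     █ █ █ █   █         
█ ███ █ █ ███ ███ █████ █ █ █ ███ █         
█ █   █   █     █ █   █ █   █   █ █         
███ █ █████ █████ █ █ █████ ███ █ █         
  █ █ █     █     █ █         █ █ █         
█ █ ███ █████ █████ █████████ █ █ █         
  █     █   █         █   █   █ █ █         
███████ █ █ ███████████ █ █████ █ █         
      █   █ █ █         █ █     █ █         
█████ █████ █ █ █████████ █ █████ █         
    █ █   █   █   █     █   █     █         
███ █ ███ █ █████ ███ ███████ █████         
  █ █   █   █   █   █       █   █ █         
█ █████ █ ███ █ ███ █ █ ███████ █ █         
█ █     █   █ █     █ █       █ █ █         
█ █ █████████ ███████ ███████ █ █ █         
█             █             █     █         
███████████████████████████████████         
                                            
                                            
                                            
                                            
                                            
                                            
                                            


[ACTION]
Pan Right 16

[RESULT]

      █ █         █                         
█████ █ █ ███ ███ █                         
█   █   █ █ █ █   █                         
███ ███ █ █ █ █ ███                         
  █     █ █ █ █   █                         
█ █████ █ █ █ ███ █                         
█ █   █ █   █   █ █                         
█ █ █ █████ ███ █ █                         
  █ █         █ █ █                         
███ █████████ █ █ █                         
      █   █   █ █ █                         
███████ █ █████ █ █                         
        █ █     █ █                         
█████████ █ █████ █                         
  █     █   █     █                         
█ ███ ███████ █████                         
█   █       █   █ █                         
███ █ █ ███████ █ █                         
    █ █       █ █ █                         
█████ ███████ █ █ █                         
            █     █                         
███████████████████                         
                                            
                                            
                                            
                                            
                                            
                                            
                                            


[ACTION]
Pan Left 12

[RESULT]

    █   █         █ █         █             
███ █ ███ █ █████ █ █ ███ ███ █             
    █ █   █ █   █   █ █ █ █   █             
█████ █ ███ ███ ███ █ █ █ █ ███             
    █ █   █   █     █ █ █ █   █             
█ █ █ ███ ███ █████ █ █ █ ███ █             
  █   █     █ █   █ █   █   █ █             
█ █████ █████ █ █ █████ ███ █ █             
█ █     █     █ █         █ █ █             
███ █████ █████ █████████ █ █ █             
    █   █         █   █   █ █ █             
███ █ █ ███████████ █ █████ █ █             
  █   █ █ █         █ █     █ █             
█ █████ █ █ █████████ █ █████ █             
█ █   █   █   █     █   █     █             
█ ███ █ █████ ███ ███████ █████             
█   █   █   █   █       █   █ █             
███ █ ███ █ ███ █ █ ███████ █ █             
    █   █ █     █ █       █ █ █             
█████████ ███████ ███████ █ █ █             
          █             █     █             
███████████████████████████████             
                                            
                                            
                                            
                                            
                                            
                                            
                                            
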